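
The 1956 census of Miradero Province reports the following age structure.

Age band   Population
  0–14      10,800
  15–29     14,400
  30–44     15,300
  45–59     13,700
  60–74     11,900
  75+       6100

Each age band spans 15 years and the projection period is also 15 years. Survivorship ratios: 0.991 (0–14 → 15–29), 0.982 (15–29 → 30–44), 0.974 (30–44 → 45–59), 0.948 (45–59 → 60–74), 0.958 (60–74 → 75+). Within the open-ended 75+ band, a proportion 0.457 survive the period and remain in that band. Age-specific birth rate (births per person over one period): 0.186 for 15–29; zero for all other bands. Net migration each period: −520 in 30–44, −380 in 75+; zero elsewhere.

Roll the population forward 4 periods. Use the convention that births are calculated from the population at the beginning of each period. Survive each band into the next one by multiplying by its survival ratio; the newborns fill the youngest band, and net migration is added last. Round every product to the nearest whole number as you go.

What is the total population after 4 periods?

35047

Numbering the bands 1..6 from youngest to oldest:
After projecting period 1:
Births: 14400 * 0.186 = 2678
Band 2: 10800 * 0.991 = 10703
Band 3: 14400 * 0.982 = 14141
Band 4: 15300 * 0.974 = 14902
Band 5: 13700 * 0.948 = 12988
Band 6: 11900 * 0.958 + 6100 * 0.457 = 11400 + 2788 = 14188
Net migration: Band 3 − 520 → 13621; Band 6 − 380 → 13808
Population now: 0–14=2678, 15–29=10703, 30–44=13621, 45–59=14902, 60–74=12988, 75+=13808
After projecting period 2:
Births: 10703 * 0.186 = 1991
Band 2: 2678 * 0.991 = 2654
Band 3: 10703 * 0.982 = 10510
Band 4: 13621 * 0.974 = 13267
Band 5: 14902 * 0.948 = 14127
Band 6: 12988 * 0.958 + 13808 * 0.457 = 12443 + 6310 = 18753
Net migration: Band 3 − 520 → 9990; Band 6 − 380 → 18373
Population now: 0–14=1991, 15–29=2654, 30–44=9990, 45–59=13267, 60–74=14127, 75+=18373
After projecting period 3:
Births: 2654 * 0.186 = 494
Band 2: 1991 * 0.991 = 1973
Band 3: 2654 * 0.982 = 2606
Band 4: 9990 * 0.974 = 9730
Band 5: 13267 * 0.948 = 12577
Band 6: 14127 * 0.958 + 18373 * 0.457 = 13534 + 8396 = 21930
Net migration: Band 3 − 520 → 2086; Band 6 − 380 → 21550
Population now: 0–14=494, 15–29=1973, 30–44=2086, 45–59=9730, 60–74=12577, 75+=21550
After projecting period 4:
Births: 1973 * 0.186 = 367
Band 2: 494 * 0.991 = 490
Band 3: 1973 * 0.982 = 1937
Band 4: 2086 * 0.974 = 2032
Band 5: 9730 * 0.948 = 9224
Band 6: 12577 * 0.958 + 21550 * 0.457 = 12049 + 9848 = 21897
Net migration: Band 3 − 520 → 1417; Band 6 − 380 → 21517
Population now: 0–14=367, 15–29=490, 30–44=1417, 45–59=2032, 60–74=9224, 75+=21517
Total after period 4: 367 + 490 + 1417 + 2032 + 9224 + 21517 = 35047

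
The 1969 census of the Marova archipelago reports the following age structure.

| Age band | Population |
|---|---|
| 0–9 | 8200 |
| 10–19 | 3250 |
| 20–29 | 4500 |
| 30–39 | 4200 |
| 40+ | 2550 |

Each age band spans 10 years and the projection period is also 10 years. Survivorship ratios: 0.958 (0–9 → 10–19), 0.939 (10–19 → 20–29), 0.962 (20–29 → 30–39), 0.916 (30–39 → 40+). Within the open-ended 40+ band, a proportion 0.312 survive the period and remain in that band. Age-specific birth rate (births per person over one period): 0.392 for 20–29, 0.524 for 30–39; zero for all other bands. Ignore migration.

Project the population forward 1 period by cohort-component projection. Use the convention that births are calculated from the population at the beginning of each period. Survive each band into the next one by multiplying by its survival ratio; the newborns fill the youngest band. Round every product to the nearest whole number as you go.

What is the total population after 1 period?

Numbering the bands 1..5 from youngest to oldest:
Period 1:
Births: 4500 × 0.392 = 1764, 4200 × 0.524 = 2201 → total 3965
Band 2: 8200 × 0.958 = 7856
Band 3: 3250 × 0.939 = 3052
Band 4: 4500 × 0.962 = 4329
Band 5: 4200 × 0.916 + 2550 × 0.312 = 3847 + 796 = 4643
End of period: [3965, 7856, 3052, 4329, 4643]
Total after period 1: 3965 + 7856 + 3052 + 4329 + 4643 = 23845

23845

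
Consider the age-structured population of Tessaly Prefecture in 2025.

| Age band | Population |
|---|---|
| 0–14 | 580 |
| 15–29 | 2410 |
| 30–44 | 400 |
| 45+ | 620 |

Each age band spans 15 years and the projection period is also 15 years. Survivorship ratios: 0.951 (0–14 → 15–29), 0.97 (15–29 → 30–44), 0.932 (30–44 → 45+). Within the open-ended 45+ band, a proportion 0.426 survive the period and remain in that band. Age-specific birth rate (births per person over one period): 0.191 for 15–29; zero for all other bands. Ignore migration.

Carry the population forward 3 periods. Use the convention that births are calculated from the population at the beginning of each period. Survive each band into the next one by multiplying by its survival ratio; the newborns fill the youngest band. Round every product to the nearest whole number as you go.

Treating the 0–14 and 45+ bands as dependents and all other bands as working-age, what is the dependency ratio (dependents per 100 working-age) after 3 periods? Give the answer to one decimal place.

[period 1]
Births: 2410 × 0.191 = 460
15–29: 580 × 0.951 = 552
30–44: 2410 × 0.97 = 2338
45+: 400 × 0.932 + 620 × 0.426 = 373 + 264 = 637
End of period: [460, 552, 2338, 637]
[period 2]
Births: 552 × 0.191 = 105
15–29: 460 × 0.951 = 437
30–44: 552 × 0.97 = 535
45+: 2338 × 0.932 + 637 × 0.426 = 2179 + 271 = 2450
End of period: [105, 437, 535, 2450]
[period 3]
Births: 437 × 0.191 = 83
15–29: 105 × 0.951 = 100
30–44: 437 × 0.97 = 424
45+: 535 × 0.932 + 2450 × 0.426 = 499 + 1044 = 1543
End of period: [83, 100, 424, 1543]
Dependents (band 0–14 + band 45+) = 83 + 1543 = 1626; working-age = 524; ratio = 1626/524 × 100 = 310.3

310.3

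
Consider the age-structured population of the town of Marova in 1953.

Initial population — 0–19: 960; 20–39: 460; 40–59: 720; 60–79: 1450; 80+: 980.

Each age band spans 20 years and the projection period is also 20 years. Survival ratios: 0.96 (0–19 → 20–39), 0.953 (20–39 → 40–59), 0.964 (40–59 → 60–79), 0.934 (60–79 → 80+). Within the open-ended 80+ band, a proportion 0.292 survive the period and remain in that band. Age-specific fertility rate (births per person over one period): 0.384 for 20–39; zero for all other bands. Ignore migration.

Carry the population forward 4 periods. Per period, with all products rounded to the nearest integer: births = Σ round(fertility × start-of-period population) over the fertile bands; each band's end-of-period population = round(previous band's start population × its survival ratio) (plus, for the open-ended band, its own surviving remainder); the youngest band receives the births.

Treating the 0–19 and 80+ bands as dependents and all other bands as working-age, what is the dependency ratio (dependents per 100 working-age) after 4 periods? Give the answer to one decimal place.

209.0

Period 1.
Births: 460 × 0.384 = 177
20–39: 960 × 0.96 = 922
40–59: 460 × 0.953 = 438
60–79: 720 × 0.964 = 694
80+: 1450 × 0.934 + 980 × 0.292 = 1354 + 286 = 1640
Giving 177 / 922 / 438 / 694 / 1640.
Period 2.
Births: 922 × 0.384 = 354
20–39: 177 × 0.96 = 170
40–59: 922 × 0.953 = 879
60–79: 438 × 0.964 = 422
80+: 694 × 0.934 + 1640 × 0.292 = 648 + 479 = 1127
Giving 354 / 170 / 879 / 422 / 1127.
Period 3.
Births: 170 × 0.384 = 65
20–39: 354 × 0.96 = 340
40–59: 170 × 0.953 = 162
60–79: 879 × 0.964 = 847
80+: 422 × 0.934 + 1127 × 0.292 = 394 + 329 = 723
Giving 65 / 340 / 162 / 847 / 723.
Period 4.
Births: 340 × 0.384 = 131
20–39: 65 × 0.96 = 62
40–59: 340 × 0.953 = 324
60–79: 162 × 0.964 = 156
80+: 847 × 0.934 + 723 × 0.292 = 791 + 211 = 1002
Giving 131 / 62 / 324 / 156 / 1002.
Dependents (band 0–19 + band 80+) = 131 + 1002 = 1133; working-age = 542; ratio = 1133/542 × 100 = 209.0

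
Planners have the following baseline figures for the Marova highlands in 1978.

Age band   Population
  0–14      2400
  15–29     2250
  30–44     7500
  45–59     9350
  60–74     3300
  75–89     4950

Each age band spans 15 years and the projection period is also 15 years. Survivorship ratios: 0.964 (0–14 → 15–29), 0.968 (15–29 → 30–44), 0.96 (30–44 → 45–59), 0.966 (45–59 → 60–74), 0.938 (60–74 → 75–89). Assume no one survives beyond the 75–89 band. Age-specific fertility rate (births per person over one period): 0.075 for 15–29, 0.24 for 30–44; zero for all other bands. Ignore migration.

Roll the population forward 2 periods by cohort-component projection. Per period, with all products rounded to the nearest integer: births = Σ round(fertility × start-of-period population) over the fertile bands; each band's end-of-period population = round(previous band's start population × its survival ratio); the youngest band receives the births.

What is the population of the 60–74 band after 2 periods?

6955

Period 1.
Births: 2250 × 0.075 = 169 ; 7500 × 0.24 = 1800 → 1969
15–29: 2400 × 0.964 = 2314
30–44: 2250 × 0.968 = 2178
45–59: 7500 × 0.96 = 7200
60–74: 9350 × 0.966 = 9032
75–89: 3300 × 0.938 = 3095
Population now: 0–14=1969, 15–29=2314, 30–44=2178, 45–59=7200, 60–74=9032, 75–89=3095
Period 2.
Births: 2314 × 0.075 = 174 ; 2178 × 0.24 = 523 → 697
15–29: 1969 × 0.964 = 1898
30–44: 2314 × 0.968 = 2240
45–59: 2178 × 0.96 = 2091
60–74: 7200 × 0.966 = 6955
75–89: 9032 × 0.938 = 8472
Population now: 0–14=697, 15–29=1898, 30–44=2240, 45–59=2091, 60–74=6955, 75–89=8472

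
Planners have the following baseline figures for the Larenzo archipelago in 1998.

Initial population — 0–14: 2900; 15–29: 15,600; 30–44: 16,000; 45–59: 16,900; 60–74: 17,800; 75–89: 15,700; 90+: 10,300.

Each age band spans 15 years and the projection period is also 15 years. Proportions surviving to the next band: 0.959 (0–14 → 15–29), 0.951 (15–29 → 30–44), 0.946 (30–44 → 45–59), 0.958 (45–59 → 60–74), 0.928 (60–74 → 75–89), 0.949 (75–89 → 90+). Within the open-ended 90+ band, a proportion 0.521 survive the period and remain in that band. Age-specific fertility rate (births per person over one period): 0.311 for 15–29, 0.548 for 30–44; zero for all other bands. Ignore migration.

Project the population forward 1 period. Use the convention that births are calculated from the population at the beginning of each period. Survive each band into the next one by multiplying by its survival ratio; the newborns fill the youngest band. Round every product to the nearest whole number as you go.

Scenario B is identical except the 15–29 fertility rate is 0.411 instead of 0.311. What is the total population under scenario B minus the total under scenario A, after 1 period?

(Bands numbered youngest = 1 to oldest = 7.)
After projecting period 1:
Births: 15600 × 0.311 = 4852, 16000 × 0.548 = 8768 → total 13620
Band 2: 2900 × 0.959 = 2781
Band 3: 15600 × 0.951 = 14836
Band 4: 16000 × 0.946 = 15136
Band 5: 16900 × 0.958 = 16190
Band 6: 17800 × 0.928 = 16518
Band 7: 15700 × 0.949 + 10300 × 0.521 = 14899 + 5366 = 20265
Giving 13620 / 2781 / 14836 / 15136 / 16190 / 16518 / 20265.
Scenario A total after 1 period: 99346
Scenario B projection —
After projecting period 1:
Births: 15600 × 0.411 = 6412, 16000 × 0.548 = 8768 → total 15180
Band 2: 2900 × 0.959 = 2781
Band 3: 15600 × 0.951 = 14836
Band 4: 16000 × 0.946 = 15136
Band 5: 16900 × 0.958 = 16190
Band 6: 17800 × 0.928 = 16518
Band 7: 15700 × 0.949 + 10300 × 0.521 = 14899 + 5366 = 20265
Giving 15180 / 2781 / 14836 / 15136 / 16190 / 16518 / 20265.
Scenario B total after 1 period: 100906
Difference B − A = 100906 − 99346 = 1560

1560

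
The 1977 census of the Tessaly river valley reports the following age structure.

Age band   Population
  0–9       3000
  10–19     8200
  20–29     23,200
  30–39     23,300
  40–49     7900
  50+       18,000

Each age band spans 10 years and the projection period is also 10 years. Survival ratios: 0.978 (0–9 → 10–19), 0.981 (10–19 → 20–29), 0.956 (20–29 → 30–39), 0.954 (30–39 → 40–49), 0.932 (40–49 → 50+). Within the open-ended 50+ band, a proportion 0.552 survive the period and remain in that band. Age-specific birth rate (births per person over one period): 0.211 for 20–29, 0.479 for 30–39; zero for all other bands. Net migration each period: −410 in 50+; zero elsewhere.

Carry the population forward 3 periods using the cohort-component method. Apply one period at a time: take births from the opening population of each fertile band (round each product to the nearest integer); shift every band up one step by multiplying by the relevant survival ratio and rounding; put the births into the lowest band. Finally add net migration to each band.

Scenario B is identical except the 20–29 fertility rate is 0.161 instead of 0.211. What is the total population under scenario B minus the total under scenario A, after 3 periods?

-1651

After projecting period 1:
Births: 23200 × 0.211 = 4895, 23300 × 0.479 = 11161 ⇒ total 16056
10–19: 3000 × 0.978 = 2934
20–29: 8200 × 0.981 = 8044
30–39: 23200 × 0.956 = 22179
40–49: 23300 × 0.954 = 22228
50+: 7900 × 0.932 + 18000 × 0.552 = 7363 + 9936 = 17299
Net migration: 50+ − 410 → 16889
End of period: [16056, 2934, 8044, 22179, 22228, 16889]
After projecting period 2:
Births: 8044 × 0.211 = 1697, 22179 × 0.479 = 10624 ⇒ total 12321
10–19: 16056 × 0.978 = 15703
20–29: 2934 × 0.981 = 2878
30–39: 8044 × 0.956 = 7690
40–49: 22179 × 0.954 = 21159
50+: 22228 × 0.932 + 16889 × 0.552 = 20716 + 9323 = 30039
Net migration: 50+ − 410 → 29629
End of period: [12321, 15703, 2878, 7690, 21159, 29629]
After projecting period 3:
Births: 2878 × 0.211 = 607, 7690 × 0.479 = 3684 ⇒ total 4291
10–19: 12321 × 0.978 = 12050
20–29: 15703 × 0.981 = 15405
30–39: 2878 × 0.956 = 2751
40–49: 7690 × 0.954 = 7336
50+: 21159 × 0.932 + 29629 × 0.552 = 19720 + 16355 = 36075
Net migration: 50+ − 410 → 35665
End of period: [4291, 12050, 15405, 2751, 7336, 35665]
Scenario A total after 3 periods: 77498
Scenario B projection —
After projecting period 1:
Births: 23200 × 0.161 = 3735, 23300 × 0.479 = 11161 ⇒ total 14896
10–19: 3000 × 0.978 = 2934
20–29: 8200 × 0.981 = 8044
30–39: 23200 × 0.956 = 22179
40–49: 23300 × 0.954 = 22228
50+: 7900 × 0.932 + 18000 × 0.552 = 7363 + 9936 = 17299
Net migration: 50+ − 410 → 16889
End of period: [14896, 2934, 8044, 22179, 22228, 16889]
After projecting period 2:
Births: 8044 × 0.161 = 1295, 22179 × 0.479 = 10624 ⇒ total 11919
10–19: 14896 × 0.978 = 14568
20–29: 2934 × 0.981 = 2878
30–39: 8044 × 0.956 = 7690
40–49: 22179 × 0.954 = 21159
50+: 22228 × 0.932 + 16889 × 0.552 = 20716 + 9323 = 30039
Net migration: 50+ − 410 → 29629
End of period: [11919, 14568, 2878, 7690, 21159, 29629]
After projecting period 3:
Births: 2878 × 0.161 = 463, 7690 × 0.479 = 3684 ⇒ total 4147
10–19: 11919 × 0.978 = 11657
20–29: 14568 × 0.981 = 14291
30–39: 2878 × 0.956 = 2751
40–49: 7690 × 0.954 = 7336
50+: 21159 × 0.932 + 29629 × 0.552 = 19720 + 16355 = 36075
Net migration: 50+ − 410 → 35665
End of period: [4147, 11657, 14291, 2751, 7336, 35665]
Scenario B total after 3 periods: 75847
Difference B − A = 75847 − 77498 = -1651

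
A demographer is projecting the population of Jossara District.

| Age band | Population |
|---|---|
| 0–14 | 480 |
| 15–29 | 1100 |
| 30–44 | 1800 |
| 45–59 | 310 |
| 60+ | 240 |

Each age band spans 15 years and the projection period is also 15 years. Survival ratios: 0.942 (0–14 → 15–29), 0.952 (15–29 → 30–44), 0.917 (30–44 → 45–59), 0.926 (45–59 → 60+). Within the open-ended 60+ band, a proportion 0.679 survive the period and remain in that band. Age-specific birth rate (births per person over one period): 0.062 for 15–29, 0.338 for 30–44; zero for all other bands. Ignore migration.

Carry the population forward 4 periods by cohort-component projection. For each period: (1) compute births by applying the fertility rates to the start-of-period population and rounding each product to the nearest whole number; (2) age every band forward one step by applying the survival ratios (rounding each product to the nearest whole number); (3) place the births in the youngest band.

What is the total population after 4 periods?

Let group 1 be 0–14 through group 5 = 60+.
Period 1:
Births: 1100 × 0.062 = 68 ; 1800 × 0.338 = 608 → 676
Group 2: 480 × 0.942 = 452
Group 3: 1100 × 0.952 = 1047
Group 4: 1800 × 0.917 = 1651
Group 5: 310 × 0.926 + 240 × 0.679 = 287 + 163 = 450
End of period: [676, 452, 1047, 1651, 450]
Period 2:
Births: 452 × 0.062 = 28 ; 1047 × 0.338 = 354 → 382
Group 2: 676 × 0.942 = 637
Group 3: 452 × 0.952 = 430
Group 4: 1047 × 0.917 = 960
Group 5: 1651 × 0.926 + 450 × 0.679 = 1529 + 306 = 1835
End of period: [382, 637, 430, 960, 1835]
Period 3:
Births: 637 × 0.062 = 39 ; 430 × 0.338 = 145 → 184
Group 2: 382 × 0.942 = 360
Group 3: 637 × 0.952 = 606
Group 4: 430 × 0.917 = 394
Group 5: 960 × 0.926 + 1835 × 0.679 = 889 + 1246 = 2135
End of period: [184, 360, 606, 394, 2135]
Period 4:
Births: 360 × 0.062 = 22 ; 606 × 0.338 = 205 → 227
Group 2: 184 × 0.942 = 173
Group 3: 360 × 0.952 = 343
Group 4: 606 × 0.917 = 556
Group 5: 394 × 0.926 + 2135 × 0.679 = 365 + 1450 = 1815
End of period: [227, 173, 343, 556, 1815]
Total after period 4: 227 + 173 + 343 + 556 + 1815 = 3114

3114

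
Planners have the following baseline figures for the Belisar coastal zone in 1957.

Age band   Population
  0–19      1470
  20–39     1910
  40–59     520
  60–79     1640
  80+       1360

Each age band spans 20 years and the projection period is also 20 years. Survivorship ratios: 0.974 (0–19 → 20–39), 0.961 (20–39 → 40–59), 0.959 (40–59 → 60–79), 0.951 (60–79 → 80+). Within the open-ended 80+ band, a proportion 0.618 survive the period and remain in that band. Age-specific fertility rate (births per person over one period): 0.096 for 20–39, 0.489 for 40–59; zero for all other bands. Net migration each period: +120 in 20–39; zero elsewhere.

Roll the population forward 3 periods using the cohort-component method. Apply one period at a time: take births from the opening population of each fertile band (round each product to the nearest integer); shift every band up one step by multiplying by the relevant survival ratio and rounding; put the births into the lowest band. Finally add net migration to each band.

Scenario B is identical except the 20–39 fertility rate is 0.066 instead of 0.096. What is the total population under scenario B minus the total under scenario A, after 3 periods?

-120

— Period 1 —
Births: 1910 × 0.096 = 183  |  520 × 0.489 = 254 — total 437
20–39: 1470 × 0.974 = 1432
40–59: 1910 × 0.961 = 1836
60–79: 520 × 0.959 = 499
80+: 1640 × 0.951 + 1360 × 0.618 = 1560 + 840 = 2400
Net migration: 20–39 + 120 → 1552
Population now: 0–19=437, 20–39=1552, 40–59=1836, 60–79=499, 80+=2400
— Period 2 —
Births: 1552 × 0.096 = 149  |  1836 × 0.489 = 898 — total 1047
20–39: 437 × 0.974 = 426
40–59: 1552 × 0.961 = 1491
60–79: 1836 × 0.959 = 1761
80+: 499 × 0.951 + 2400 × 0.618 = 475 + 1483 = 1958
Net migration: 20–39 + 120 → 546
Population now: 0–19=1047, 20–39=546, 40–59=1491, 60–79=1761, 80+=1958
— Period 3 —
Births: 546 × 0.096 = 52  |  1491 × 0.489 = 729 — total 781
20–39: 1047 × 0.974 = 1020
40–59: 546 × 0.961 = 525
60–79: 1491 × 0.959 = 1430
80+: 1761 × 0.951 + 1958 × 0.618 = 1675 + 1210 = 2885
Net migration: 20–39 + 120 → 1140
Population now: 0–19=781, 20–39=1140, 40–59=525, 60–79=1430, 80+=2885
Scenario A total after 3 periods: 6761
Scenario B projection —
— Period 1 —
Births: 1910 × 0.066 = 126  |  520 × 0.489 = 254 — total 380
20–39: 1470 × 0.974 = 1432
40–59: 1910 × 0.961 = 1836
60–79: 520 × 0.959 = 499
80+: 1640 × 0.951 + 1360 × 0.618 = 1560 + 840 = 2400
Net migration: 20–39 + 120 → 1552
Population now: 0–19=380, 20–39=1552, 40–59=1836, 60–79=499, 80+=2400
— Period 2 —
Births: 1552 × 0.066 = 102  |  1836 × 0.489 = 898 — total 1000
20–39: 380 × 0.974 = 370
40–59: 1552 × 0.961 = 1491
60–79: 1836 × 0.959 = 1761
80+: 499 × 0.951 + 2400 × 0.618 = 475 + 1483 = 1958
Net migration: 20–39 + 120 → 490
Population now: 0–19=1000, 20–39=490, 40–59=1491, 60–79=1761, 80+=1958
— Period 3 —
Births: 490 × 0.066 = 32  |  1491 × 0.489 = 729 — total 761
20–39: 1000 × 0.974 = 974
40–59: 490 × 0.961 = 471
60–79: 1491 × 0.959 = 1430
80+: 1761 × 0.951 + 1958 × 0.618 = 1675 + 1210 = 2885
Net migration: 20–39 + 120 → 1094
Population now: 0–19=761, 20–39=1094, 40–59=471, 60–79=1430, 80+=2885
Scenario B total after 3 periods: 6641
Difference B − A = 6641 − 6761 = -120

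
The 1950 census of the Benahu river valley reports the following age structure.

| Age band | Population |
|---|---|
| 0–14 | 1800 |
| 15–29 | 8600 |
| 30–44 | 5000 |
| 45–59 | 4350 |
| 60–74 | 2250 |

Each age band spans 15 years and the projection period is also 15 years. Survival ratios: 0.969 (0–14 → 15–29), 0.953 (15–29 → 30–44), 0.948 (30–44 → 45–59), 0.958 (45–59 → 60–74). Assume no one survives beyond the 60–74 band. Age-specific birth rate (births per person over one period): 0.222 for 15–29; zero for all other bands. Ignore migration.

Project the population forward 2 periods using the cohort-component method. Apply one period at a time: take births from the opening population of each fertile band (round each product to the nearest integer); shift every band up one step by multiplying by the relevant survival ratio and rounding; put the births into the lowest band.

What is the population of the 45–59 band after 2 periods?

After projecting period 1:
Births: 8600 × 0.222 = 1909
15–29: 1800 × 0.969 = 1744
30–44: 8600 × 0.953 = 8196
45–59: 5000 × 0.948 = 4740
60–74: 4350 × 0.958 = 4167
Giving 1909 / 1744 / 8196 / 4740 / 4167.
After projecting period 2:
Births: 1744 × 0.222 = 387
15–29: 1909 × 0.969 = 1850
30–44: 1744 × 0.953 = 1662
45–59: 8196 × 0.948 = 7770
60–74: 4740 × 0.958 = 4541
Giving 387 / 1850 / 1662 / 7770 / 4541.

7770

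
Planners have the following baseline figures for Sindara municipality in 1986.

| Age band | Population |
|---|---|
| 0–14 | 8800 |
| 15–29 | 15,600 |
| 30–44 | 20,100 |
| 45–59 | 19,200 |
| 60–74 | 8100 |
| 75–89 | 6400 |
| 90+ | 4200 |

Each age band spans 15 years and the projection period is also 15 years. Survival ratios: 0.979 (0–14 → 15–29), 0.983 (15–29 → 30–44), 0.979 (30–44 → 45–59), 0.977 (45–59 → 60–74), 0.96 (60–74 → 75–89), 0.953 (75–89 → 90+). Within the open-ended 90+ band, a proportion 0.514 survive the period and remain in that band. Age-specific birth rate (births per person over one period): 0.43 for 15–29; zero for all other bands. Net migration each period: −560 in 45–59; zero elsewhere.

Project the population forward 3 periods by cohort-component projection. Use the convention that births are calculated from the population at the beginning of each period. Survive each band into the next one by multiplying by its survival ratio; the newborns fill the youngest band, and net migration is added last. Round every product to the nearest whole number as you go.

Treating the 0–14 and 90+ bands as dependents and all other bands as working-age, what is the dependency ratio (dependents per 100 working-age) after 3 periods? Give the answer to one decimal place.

After projecting period 1:
Births: 15600 × 0.43 = 6708
15–29: 8800 × 0.979 = 8615
30–44: 15600 × 0.983 = 15335
45–59: 20100 × 0.979 = 19678
60–74: 19200 × 0.977 = 18758
75–89: 8100 × 0.96 = 7776
90+: 6400 × 0.953 + 4200 × 0.514 = 6099 + 2159 = 8258
Net migration: 45–59 − 560 → 19118
Giving 6708 / 8615 / 15335 / 19118 / 18758 / 7776 / 8258.
After projecting period 2:
Births: 8615 × 0.43 = 3704
15–29: 6708 × 0.979 = 6567
30–44: 8615 × 0.983 = 8469
45–59: 15335 × 0.979 = 15013
60–74: 19118 × 0.977 = 18678
75–89: 18758 × 0.96 = 18008
90+: 7776 × 0.953 + 8258 × 0.514 = 7411 + 4245 = 11656
Net migration: 45–59 − 560 → 14453
Giving 3704 / 6567 / 8469 / 14453 / 18678 / 18008 / 11656.
After projecting period 3:
Births: 6567 × 0.43 = 2824
15–29: 3704 × 0.979 = 3626
30–44: 6567 × 0.983 = 6455
45–59: 8469 × 0.979 = 8291
60–74: 14453 × 0.977 = 14121
75–89: 18678 × 0.96 = 17931
90+: 18008 × 0.953 + 11656 × 0.514 = 17162 + 5991 = 23153
Net migration: 45–59 − 560 → 7731
Giving 2824 / 3626 / 6455 / 7731 / 14121 / 17931 / 23153.
Dependents (band 0–14 + band 90+) = 2824 + 23153 = 25977; working-age = 49864; ratio = 25977/49864 × 100 = 52.1

52.1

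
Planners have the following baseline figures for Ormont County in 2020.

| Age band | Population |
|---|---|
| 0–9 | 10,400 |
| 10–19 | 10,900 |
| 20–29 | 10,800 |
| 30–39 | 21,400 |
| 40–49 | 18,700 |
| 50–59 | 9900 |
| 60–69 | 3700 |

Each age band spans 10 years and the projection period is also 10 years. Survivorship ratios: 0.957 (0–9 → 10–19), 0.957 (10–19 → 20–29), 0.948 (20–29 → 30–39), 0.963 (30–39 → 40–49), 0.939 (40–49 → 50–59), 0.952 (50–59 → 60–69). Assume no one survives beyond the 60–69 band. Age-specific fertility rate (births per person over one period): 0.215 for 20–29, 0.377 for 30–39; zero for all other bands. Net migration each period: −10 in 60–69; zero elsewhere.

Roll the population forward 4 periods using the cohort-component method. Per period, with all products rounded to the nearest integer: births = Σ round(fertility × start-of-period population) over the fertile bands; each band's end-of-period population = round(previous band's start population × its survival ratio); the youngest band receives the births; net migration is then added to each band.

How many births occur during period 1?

(Groups numbered youngest = 1 to oldest = 7.)
After projecting period 1:
Births: 10800 × 0.215 = 2322 ; 21400 × 0.377 = 8068 ⇒ total 10390
Group 2: 10400 × 0.957 = 9953
Group 3: 10900 × 0.957 = 10431
Group 4: 10800 × 0.948 = 10238
Group 5: 21400 × 0.963 = 20608
Group 6: 18700 × 0.939 = 17559
Group 7: 9900 × 0.952 = 9425
Net migration: Group 7 − 10 → 9415
→ [10390, 9953, 10431, 10238, 20608, 17559, 9415]

10390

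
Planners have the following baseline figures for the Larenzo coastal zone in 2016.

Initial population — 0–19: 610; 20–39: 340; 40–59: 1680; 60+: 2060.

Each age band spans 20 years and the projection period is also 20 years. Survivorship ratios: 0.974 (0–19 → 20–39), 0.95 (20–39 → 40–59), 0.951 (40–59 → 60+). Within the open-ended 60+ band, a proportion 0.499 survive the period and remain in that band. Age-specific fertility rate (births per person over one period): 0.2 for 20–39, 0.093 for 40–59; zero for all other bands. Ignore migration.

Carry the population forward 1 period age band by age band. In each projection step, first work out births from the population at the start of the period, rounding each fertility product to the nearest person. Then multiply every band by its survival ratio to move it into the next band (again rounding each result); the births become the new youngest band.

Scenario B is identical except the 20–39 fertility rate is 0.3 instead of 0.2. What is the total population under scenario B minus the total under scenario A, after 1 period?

34

After projecting period 1:
Births: 340 × 0.2 = 68 ; 1680 × 0.093 = 156 ⇒ total 224
20–39: 610 × 0.974 = 594
40–59: 340 × 0.95 = 323
60+: 1680 × 0.951 + 2060 × 0.499 = 1598 + 1028 = 2626
Population now: 0–19=224, 20–39=594, 40–59=323, 60+=2626
Scenario A total after 1 period: 3767
Scenario B projection —
After projecting period 1:
Births: 340 × 0.3 = 102 ; 1680 × 0.093 = 156 ⇒ total 258
20–39: 610 × 0.974 = 594
40–59: 340 × 0.95 = 323
60+: 1680 × 0.951 + 2060 × 0.499 = 1598 + 1028 = 2626
Population now: 0–19=258, 20–39=594, 40–59=323, 60+=2626
Scenario B total after 1 period: 3801
Difference B − A = 3801 − 3767 = 34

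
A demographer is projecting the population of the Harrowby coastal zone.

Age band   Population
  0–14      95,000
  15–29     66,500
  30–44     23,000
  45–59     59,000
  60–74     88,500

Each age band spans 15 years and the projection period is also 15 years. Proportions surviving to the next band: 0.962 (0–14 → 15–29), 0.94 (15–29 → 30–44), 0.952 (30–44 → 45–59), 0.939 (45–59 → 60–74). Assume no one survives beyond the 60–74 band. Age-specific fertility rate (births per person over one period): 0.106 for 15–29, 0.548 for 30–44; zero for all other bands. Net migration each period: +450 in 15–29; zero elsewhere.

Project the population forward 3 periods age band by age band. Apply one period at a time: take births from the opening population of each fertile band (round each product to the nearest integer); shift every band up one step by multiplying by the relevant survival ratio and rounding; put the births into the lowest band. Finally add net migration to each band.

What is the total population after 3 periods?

248390

[period 1]
Births: 66500 × 0.106 = 7049  |  23000 × 0.548 = 12604 ⇒ total 19653
15–29: 95000 × 0.962 = 91390
30–44: 66500 × 0.94 = 62510
45–59: 23000 × 0.952 = 21896
60–74: 59000 × 0.939 = 55401
Net migration: 15–29 + 450 → 91840
Giving 19653 / 91840 / 62510 / 21896 / 55401.
[period 2]
Births: 91840 × 0.106 = 9735  |  62510 × 0.548 = 34255 ⇒ total 43990
15–29: 19653 × 0.962 = 18906
30–44: 91840 × 0.94 = 86330
45–59: 62510 × 0.952 = 59510
60–74: 21896 × 0.939 = 20560
Net migration: 15–29 + 450 → 19356
Giving 43990 / 19356 / 86330 / 59510 / 20560.
[period 3]
Births: 19356 × 0.106 = 2052  |  86330 × 0.548 = 47309 ⇒ total 49361
15–29: 43990 × 0.962 = 42318
30–44: 19356 × 0.94 = 18195
45–59: 86330 × 0.952 = 82186
60–74: 59510 × 0.939 = 55880
Net migration: 15–29 + 450 → 42768
Giving 49361 / 42768 / 18195 / 82186 / 55880.
Total after period 3: 49361 + 42768 + 18195 + 82186 + 55880 = 248390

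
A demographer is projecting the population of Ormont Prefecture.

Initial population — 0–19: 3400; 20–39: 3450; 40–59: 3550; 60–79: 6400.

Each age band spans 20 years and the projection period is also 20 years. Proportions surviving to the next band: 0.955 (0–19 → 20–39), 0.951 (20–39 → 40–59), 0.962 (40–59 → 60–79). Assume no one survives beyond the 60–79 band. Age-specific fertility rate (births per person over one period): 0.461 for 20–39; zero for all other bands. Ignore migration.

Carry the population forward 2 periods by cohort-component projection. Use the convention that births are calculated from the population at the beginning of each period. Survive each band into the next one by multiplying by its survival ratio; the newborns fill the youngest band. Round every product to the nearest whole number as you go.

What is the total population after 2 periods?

[period 1]
Births: 3450 * 0.461 = 1590
20–39: 3400 * 0.955 = 3247
40–59: 3450 * 0.951 = 3281
60–79: 3550 * 0.962 = 3415
→ [1590, 3247, 3281, 3415]
[period 2]
Births: 3247 * 0.461 = 1497
20–39: 1590 * 0.955 = 1518
40–59: 3247 * 0.951 = 3088
60–79: 3281 * 0.962 = 3156
→ [1497, 1518, 3088, 3156]
Total after period 2: 1497 + 1518 + 3088 + 3156 = 9259

9259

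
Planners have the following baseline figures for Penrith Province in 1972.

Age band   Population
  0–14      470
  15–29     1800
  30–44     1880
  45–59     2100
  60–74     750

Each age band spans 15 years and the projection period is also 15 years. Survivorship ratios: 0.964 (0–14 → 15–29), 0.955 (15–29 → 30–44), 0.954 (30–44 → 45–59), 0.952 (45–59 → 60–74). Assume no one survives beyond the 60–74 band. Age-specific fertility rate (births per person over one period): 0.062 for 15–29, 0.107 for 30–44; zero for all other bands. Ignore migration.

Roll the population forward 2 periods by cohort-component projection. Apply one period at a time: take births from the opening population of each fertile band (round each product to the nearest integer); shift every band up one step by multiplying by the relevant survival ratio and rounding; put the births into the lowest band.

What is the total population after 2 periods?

4295

Period 1:
Births: 1800 * 0.062 = 112  |  1880 * 0.107 = 201 → total 313
15–29: 470 * 0.964 = 453
30–44: 1800 * 0.955 = 1719
45–59: 1880 * 0.954 = 1794
60–74: 2100 * 0.952 = 1999
End of period: [313, 453, 1719, 1794, 1999]
Period 2:
Births: 453 * 0.062 = 28  |  1719 * 0.107 = 184 → total 212
15–29: 313 * 0.964 = 302
30–44: 453 * 0.955 = 433
45–59: 1719 * 0.954 = 1640
60–74: 1794 * 0.952 = 1708
End of period: [212, 302, 433, 1640, 1708]
Total after period 2: 212 + 302 + 433 + 1640 + 1708 = 4295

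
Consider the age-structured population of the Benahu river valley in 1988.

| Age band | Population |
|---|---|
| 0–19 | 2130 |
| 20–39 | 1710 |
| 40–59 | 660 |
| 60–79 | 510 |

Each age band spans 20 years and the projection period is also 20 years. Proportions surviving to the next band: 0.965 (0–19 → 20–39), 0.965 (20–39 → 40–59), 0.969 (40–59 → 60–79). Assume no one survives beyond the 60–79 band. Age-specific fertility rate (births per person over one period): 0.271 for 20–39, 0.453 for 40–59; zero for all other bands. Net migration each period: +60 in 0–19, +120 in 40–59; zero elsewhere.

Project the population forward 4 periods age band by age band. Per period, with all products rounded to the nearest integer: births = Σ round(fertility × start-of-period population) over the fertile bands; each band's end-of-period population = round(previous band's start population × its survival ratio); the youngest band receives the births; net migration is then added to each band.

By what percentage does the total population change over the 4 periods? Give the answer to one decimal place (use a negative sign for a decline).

-13.9

(Groups numbered youngest = 1 to oldest = 4.)
Period 1:
Births: 1710 * 0.271 = 463 ; 660 * 0.453 = 299 ⇒ total 762
Group 2: 2130 * 0.965 = 2055
Group 3: 1710 * 0.965 = 1650
Group 4: 660 * 0.969 = 640
Net migration: Group 1 + 60 → 822; Group 3 + 120 → 1770
Population now: 0–19=822, 20–39=2055, 40–59=1770, 60–79=640
Period 2:
Births: 2055 * 0.271 = 557 ; 1770 * 0.453 = 802 ⇒ total 1359
Group 2: 822 * 0.965 = 793
Group 3: 2055 * 0.965 = 1983
Group 4: 1770 * 0.969 = 1715
Net migration: Group 1 + 60 → 1419; Group 3 + 120 → 2103
Population now: 0–19=1419, 20–39=793, 40–59=2103, 60–79=1715
Period 3:
Births: 793 * 0.271 = 215 ; 2103 * 0.453 = 953 ⇒ total 1168
Group 2: 1419 * 0.965 = 1369
Group 3: 793 * 0.965 = 765
Group 4: 2103 * 0.969 = 2038
Net migration: Group 1 + 60 → 1228; Group 3 + 120 → 885
Population now: 0–19=1228, 20–39=1369, 40–59=885, 60–79=2038
Period 4:
Births: 1369 * 0.271 = 371 ; 885 * 0.453 = 401 ⇒ total 772
Group 2: 1228 * 0.965 = 1185
Group 3: 1369 * 0.965 = 1321
Group 4: 885 * 0.969 = 858
Net migration: Group 1 + 60 → 832; Group 3 + 120 → 1441
Population now: 0–19=832, 20–39=1185, 40–59=1441, 60–79=858
Total: 5010 → 4316; change = -694; percentage change = -13.9%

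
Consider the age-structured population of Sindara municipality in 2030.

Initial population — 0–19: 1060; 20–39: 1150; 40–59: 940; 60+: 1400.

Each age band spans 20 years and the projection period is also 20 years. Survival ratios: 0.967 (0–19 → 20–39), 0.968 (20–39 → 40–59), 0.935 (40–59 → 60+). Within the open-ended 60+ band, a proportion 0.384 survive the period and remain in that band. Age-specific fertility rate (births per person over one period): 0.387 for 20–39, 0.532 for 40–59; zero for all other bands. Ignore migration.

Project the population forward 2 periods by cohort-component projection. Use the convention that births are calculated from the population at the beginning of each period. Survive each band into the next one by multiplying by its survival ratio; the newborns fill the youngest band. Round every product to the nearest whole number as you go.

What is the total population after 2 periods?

After projecting period 1:
Births: 1150 * 0.387 = 445, 940 * 0.532 = 500 — total 945
20–39: 1060 * 0.967 = 1025
40–59: 1150 * 0.968 = 1113
60+: 940 * 0.935 + 1400 * 0.384 = 879 + 538 = 1417
Giving 945 / 1025 / 1113 / 1417.
After projecting period 2:
Births: 1025 * 0.387 = 397, 1113 * 0.532 = 592 — total 989
20–39: 945 * 0.967 = 914
40–59: 1025 * 0.968 = 992
60+: 1113 * 0.935 + 1417 * 0.384 = 1041 + 544 = 1585
Giving 989 / 914 / 992 / 1585.
Total after period 2: 989 + 914 + 992 + 1585 = 4480

4480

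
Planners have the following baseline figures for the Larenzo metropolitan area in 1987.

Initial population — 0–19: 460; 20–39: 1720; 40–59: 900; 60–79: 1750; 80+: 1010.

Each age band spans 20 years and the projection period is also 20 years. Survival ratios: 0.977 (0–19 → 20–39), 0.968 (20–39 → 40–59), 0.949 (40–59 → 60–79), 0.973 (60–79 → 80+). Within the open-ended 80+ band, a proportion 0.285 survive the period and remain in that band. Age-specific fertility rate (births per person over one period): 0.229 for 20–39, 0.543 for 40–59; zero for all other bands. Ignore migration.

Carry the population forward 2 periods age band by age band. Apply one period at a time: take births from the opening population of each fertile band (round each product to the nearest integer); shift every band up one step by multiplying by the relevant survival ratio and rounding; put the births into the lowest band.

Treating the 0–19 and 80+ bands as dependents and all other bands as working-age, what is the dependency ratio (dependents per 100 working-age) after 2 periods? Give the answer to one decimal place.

83.6

Numbering the groups 1..5 from youngest to oldest:
[period 1]
Births: 1720 × 0.229 = 394 ; 900 × 0.543 = 489 — total 883
Group 2: 460 × 0.977 = 449
Group 3: 1720 × 0.968 = 1665
Group 4: 900 × 0.949 = 854
Group 5: 1750 × 0.973 + 1010 × 0.285 = 1703 + 288 = 1991
Population now: 0–19=883, 20–39=449, 40–59=1665, 60–79=854, 80+=1991
[period 2]
Births: 449 × 0.229 = 103 ; 1665 × 0.543 = 904 — total 1007
Group 2: 883 × 0.977 = 863
Group 3: 449 × 0.968 = 435
Group 4: 1665 × 0.949 = 1580
Group 5: 854 × 0.973 + 1991 × 0.285 = 831 + 567 = 1398
Population now: 0–19=1007, 20–39=863, 40–59=435, 60–79=1580, 80+=1398
Dependents (band 0–19 + band 80+) = 1007 + 1398 = 2405; working-age = 2878; ratio = 2405/2878 × 100 = 83.6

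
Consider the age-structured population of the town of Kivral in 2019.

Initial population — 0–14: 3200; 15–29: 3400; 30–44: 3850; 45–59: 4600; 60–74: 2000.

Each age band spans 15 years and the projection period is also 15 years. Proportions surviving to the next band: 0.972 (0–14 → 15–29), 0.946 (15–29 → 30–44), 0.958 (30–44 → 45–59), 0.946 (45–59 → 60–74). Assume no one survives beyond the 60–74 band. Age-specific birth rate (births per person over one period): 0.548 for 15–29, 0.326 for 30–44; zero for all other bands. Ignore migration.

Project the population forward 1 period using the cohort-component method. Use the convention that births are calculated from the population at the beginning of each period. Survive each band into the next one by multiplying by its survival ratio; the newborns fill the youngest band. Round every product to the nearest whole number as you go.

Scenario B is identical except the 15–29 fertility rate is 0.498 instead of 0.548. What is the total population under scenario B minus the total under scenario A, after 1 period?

-170

— Period 1 —
Births: 3400 × 0.548 = 1863, 3850 × 0.326 = 1255 → total 3118
15–29: 3200 × 0.972 = 3110
30–44: 3400 × 0.946 = 3216
45–59: 3850 × 0.958 = 3688
60–74: 4600 × 0.946 = 4352
End of period: [3118, 3110, 3216, 3688, 4352]
Scenario A total after 1 period: 17484
Scenario B projection —
— Period 1 —
Births: 3400 × 0.498 = 1693, 3850 × 0.326 = 1255 → total 2948
15–29: 3200 × 0.972 = 3110
30–44: 3400 × 0.946 = 3216
45–59: 3850 × 0.958 = 3688
60–74: 4600 × 0.946 = 4352
End of period: [2948, 3110, 3216, 3688, 4352]
Scenario B total after 1 period: 17314
Difference B − A = 17314 − 17484 = -170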